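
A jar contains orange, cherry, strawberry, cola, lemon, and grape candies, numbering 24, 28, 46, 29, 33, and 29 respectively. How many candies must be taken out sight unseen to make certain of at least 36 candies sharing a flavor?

In the worst case we take at most 35 of each flavor, but all 24 orange, all 28 cherry, all 29 cola, all 33 lemon, and all 29 grape (fewer than 35), giving 24 + 28 + 35 + 29 + 33 + 29 = 178.
One more candy then forces some flavor to 36, so 178 + 1 = 179.

179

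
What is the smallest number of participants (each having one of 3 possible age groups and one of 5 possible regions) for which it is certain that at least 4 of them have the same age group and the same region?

There are 3 × 5 = 15 (age group, region) combinations acting as pigeonholes.
With 15 × 3 = 45 participants we could place exactly 3 in each, with no (age group, region) pair reaching 4.
One more forces some (age group, region) pair to hold 4, so 45 + 1 = 46.

46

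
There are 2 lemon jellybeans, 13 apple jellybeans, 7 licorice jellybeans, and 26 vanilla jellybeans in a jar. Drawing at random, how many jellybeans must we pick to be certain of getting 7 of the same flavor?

Treat the 4 flavors as pigeonholes.
In the worst case we take at most 6 of each flavor, but all 2 lemon (fewer than 6), giving 2 + 6 + 6 + 6 = 20.
One more jellybean then forces some flavor to 7, so 20 + 1 = 21.

21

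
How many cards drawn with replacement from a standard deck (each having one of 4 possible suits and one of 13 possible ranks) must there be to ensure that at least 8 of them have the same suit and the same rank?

There are 4 × 13 = 52 (suit, rank) combinations acting as pigeonholes.
With 52 × 7 = 364 cards drawn with replacement from a standard deck we could place exactly 7 in each, with no (suit, rank) pair reaching 8.
One more forces some (suit, rank) pair to hold 8, so 364 + 1 = 365.

365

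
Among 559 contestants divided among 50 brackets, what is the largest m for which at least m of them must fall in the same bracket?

12

The 559 contestants fall into 50 brackets.
If each of the 50 brackets held at most 11, the total would be at most 50 × 11 = 550 < 559, a contradiction.
So at least one holds ⌈559/50⌉ = 12.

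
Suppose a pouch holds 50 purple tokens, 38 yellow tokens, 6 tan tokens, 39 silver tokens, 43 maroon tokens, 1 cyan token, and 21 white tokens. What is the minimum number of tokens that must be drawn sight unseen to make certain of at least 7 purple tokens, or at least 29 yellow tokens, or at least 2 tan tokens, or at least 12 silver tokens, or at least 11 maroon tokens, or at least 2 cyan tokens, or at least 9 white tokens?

Each of the 7 colors has its own threshold; avoid all of them simultaneously.
The worst case stops just short of every target: 6 purple, 28 yellow, 1 tan, 11 silver, 10 maroon, 1 cyan, 8 white — 6 + 28 + 1 + 11 + 10 + 1 + 8 = 65 tokens.
One more token must push some color to its target, so 65 + 1 = 66.

66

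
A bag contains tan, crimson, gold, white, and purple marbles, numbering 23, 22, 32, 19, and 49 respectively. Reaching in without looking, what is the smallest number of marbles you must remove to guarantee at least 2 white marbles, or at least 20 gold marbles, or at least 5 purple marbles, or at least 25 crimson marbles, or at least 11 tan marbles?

The worst case stops just short of every target: 10 tan, all 22 crimson, 19 gold, 1 white, 4 purple — 10 + 22 + 19 + 1 + 4 = 56 marbles.
One more marble must push some color to its target, so 56 + 1 = 57.

57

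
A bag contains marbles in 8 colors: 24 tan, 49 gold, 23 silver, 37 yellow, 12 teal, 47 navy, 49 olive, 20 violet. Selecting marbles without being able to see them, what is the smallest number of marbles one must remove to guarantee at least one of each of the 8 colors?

250

The hardest color to obtain is teal: we could draw every other marble first — 261 − 12 = 249 marbles — without a single teal one.
The next draw must be teal, so 249 + 1 = 250.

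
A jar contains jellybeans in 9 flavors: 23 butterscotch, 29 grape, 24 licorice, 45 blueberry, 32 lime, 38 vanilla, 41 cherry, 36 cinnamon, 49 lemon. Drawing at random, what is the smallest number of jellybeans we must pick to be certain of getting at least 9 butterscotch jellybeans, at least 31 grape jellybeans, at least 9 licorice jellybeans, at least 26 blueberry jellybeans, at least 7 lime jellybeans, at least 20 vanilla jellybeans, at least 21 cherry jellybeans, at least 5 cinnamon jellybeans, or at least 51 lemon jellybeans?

169

The worst case stops just short of every target: 8 butterscotch, all 29 grape, 8 licorice, 25 blueberry, 6 lime, 19 vanilla, 20 cherry, 4 cinnamon, all 49 lemon — 8 + 29 + 8 + 25 + 6 + 19 + 20 + 4 + 49 = 168 jellybeans.
One more jellybean must push some flavor to its target, so 168 + 1 = 169.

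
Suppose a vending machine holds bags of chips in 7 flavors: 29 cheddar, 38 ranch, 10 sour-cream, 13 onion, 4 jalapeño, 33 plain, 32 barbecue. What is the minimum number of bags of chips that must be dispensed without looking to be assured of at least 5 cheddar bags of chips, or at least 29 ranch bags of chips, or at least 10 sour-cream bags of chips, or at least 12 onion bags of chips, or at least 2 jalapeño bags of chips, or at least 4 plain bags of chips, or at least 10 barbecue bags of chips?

Each of the 7 flavors has its own threshold; avoid all of them simultaneously.
The worst case stops just short of every target: 4 cheddar, 28 ranch, 9 sour-cream, 11 onion, 1 jalapeño, 3 plain, 9 barbecue — 4 + 28 + 9 + 11 + 1 + 3 + 9 = 65 bags of chips.
One more bag of chips must push some flavor to its target, so 65 + 1 = 66.

66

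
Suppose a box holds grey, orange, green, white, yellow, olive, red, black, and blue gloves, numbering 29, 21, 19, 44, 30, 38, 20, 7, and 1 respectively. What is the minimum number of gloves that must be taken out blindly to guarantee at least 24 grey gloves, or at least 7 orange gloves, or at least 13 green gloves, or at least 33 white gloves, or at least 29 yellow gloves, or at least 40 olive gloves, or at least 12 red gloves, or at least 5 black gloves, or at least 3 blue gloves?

156

The worst case stops just short of every target: 23 grey, 6 orange, 12 green, 32 white, 28 yellow, all 38 olive, 11 red, 4 black, all 1 blue — 23 + 6 + 12 + 32 + 28 + 38 + 11 + 4 + 1 = 155 gloves.
One more glove must push some color to its target, so 155 + 1 = 156.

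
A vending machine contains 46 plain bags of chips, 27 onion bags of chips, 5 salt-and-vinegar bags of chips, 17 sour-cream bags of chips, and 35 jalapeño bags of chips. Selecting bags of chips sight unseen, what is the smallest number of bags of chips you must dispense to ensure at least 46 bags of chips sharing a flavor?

130

Treat the 5 flavors as pigeonholes.
In the worst case we take at most 45 of each flavor, but all 27 onion, all 5 salt-and-vinegar, all 17 sour-cream, and all 35 jalapeño (fewer than 45), giving 45 + 27 + 5 + 17 + 35 = 129.
One more bag of chips then forces some flavor to 46, so 129 + 1 = 130.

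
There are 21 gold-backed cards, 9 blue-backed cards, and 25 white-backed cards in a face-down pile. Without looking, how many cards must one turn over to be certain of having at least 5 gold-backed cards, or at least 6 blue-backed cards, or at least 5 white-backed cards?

14

Each of the 3 back colors has its own threshold; avoid all of them simultaneously.
The worst case stops just short of every target: 4 gold-backed, 5 blue-backed, 4 white-backed — 4 + 5 + 4 = 13 cards.
One more card must push some back color to its target, so 13 + 1 = 14.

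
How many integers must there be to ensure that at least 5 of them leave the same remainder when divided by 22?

There are 22 residue classes modulo 22 acting as pigeonholes.
With 22 × 4 = 88 integers we could place exactly 4 in each, with no class reaching 5.
One more forces some class to hold 5, so 88 + 1 = 89.

89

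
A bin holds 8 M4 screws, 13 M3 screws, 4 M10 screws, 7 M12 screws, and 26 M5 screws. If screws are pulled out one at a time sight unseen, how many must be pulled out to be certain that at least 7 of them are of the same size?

29

Treat the 5 sizes as pigeonholes.
In the worst case we take at most 6 of each size, but all 4 M10 (fewer than 6), giving 6 + 6 + 4 + 6 + 6 = 28.
One more screw then forces some size to 7, so 28 + 1 = 29.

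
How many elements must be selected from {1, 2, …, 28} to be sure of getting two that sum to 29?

15

Partition {1, …, 28} into 14 pairs: {1,28}, {2,27}, …, {14,15}.
Choosing 14 integers — say the integers 1 through 14 — takes one from each pair and avoids the property.
Choosing 15 forces two into the same pair by pigeonhole, and those sum to 29. So 15.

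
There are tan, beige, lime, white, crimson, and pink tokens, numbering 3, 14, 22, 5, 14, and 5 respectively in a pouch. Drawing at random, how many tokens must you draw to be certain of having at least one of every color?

The hardest color to obtain is tan: we could draw every other token first — 63 − 3 = 60 tokens — without a single tan one.
The next draw must be tan, so 60 + 1 = 61.

61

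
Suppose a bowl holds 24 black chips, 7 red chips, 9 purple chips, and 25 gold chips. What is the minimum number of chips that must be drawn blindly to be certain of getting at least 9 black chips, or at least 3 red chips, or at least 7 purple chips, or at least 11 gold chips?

The worst case stops just short of every target: 8 black, 2 red, 6 purple, 10 gold — 8 + 2 + 6 + 10 = 26 chips.
One more chip must push some color to its target, so 26 + 1 = 27.

27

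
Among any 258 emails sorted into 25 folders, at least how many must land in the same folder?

11

If each of the 25 folders held at most 10, the total would be at most 25 × 10 = 250 < 258, a contradiction.
So at least one holds ⌈258/25⌉ = 11.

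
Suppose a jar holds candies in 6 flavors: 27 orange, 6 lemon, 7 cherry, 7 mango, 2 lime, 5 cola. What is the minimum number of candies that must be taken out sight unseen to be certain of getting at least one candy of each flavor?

53

The hardest flavor to obtain is lime: we could draw every other candy first — 54 − 2 = 52 candies — without a single lime one.
The next draw must be lime, so 52 + 1 = 53.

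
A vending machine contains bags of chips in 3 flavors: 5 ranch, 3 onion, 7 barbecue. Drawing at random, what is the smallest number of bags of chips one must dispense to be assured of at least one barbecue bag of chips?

9

The worst case draws every non-barbecue bag of chips first: 5 + 3 = 8.
The next draw is then forced to be barbecue, giving 8 + 1 = 9.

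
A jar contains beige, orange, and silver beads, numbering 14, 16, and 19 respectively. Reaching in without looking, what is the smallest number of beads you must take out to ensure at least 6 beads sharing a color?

The worst case takes 5 beads of each color without reaching 6 of any: 3 × 5 = 15.
The next bead must bring some color to 6, so 15 + 1 = 16.

16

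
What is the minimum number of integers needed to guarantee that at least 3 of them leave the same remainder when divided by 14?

29

There are 14 residue classes modulo 14 acting as pigeonholes.
With 14 × 2 = 28 integers we could place exactly 2 in each, with no class reaching 3.
One more forces some class to hold 3, so 28 + 1 = 29.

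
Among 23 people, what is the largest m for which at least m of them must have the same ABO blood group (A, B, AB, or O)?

6

There are 4 ABO blood groups, which serve as the pigeonholes.
If each of the 4 ABO blood groups held at most 5, the total would be at most 4 × 5 = 20 < 23, a contradiction.
So at least one holds ⌈23/4⌉ = 6.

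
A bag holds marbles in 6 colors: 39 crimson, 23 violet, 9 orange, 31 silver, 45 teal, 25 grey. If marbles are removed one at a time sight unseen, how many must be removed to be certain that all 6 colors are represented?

The hardest color to obtain is orange: we could draw every other marble first — 172 − 9 = 163 marbles — without a single orange one.
The next draw must be orange, so 163 + 1 = 164.

164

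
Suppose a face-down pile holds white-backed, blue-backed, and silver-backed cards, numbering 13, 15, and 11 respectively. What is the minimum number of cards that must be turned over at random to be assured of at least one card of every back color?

29

The hardest back color to obtain is silver-backed: we could draw every other card first — 39 − 11 = 28 cards — without a single silver-backed one.
The next draw must be silver-backed, so 28 + 1 = 29.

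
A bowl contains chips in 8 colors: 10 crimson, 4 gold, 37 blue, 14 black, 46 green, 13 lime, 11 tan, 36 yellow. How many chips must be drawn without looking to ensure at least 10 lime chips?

The worst case draws every non-lime chip first: 10 + 4 + 37 + 14 + 46 + 11 + 36 = 158.
The next 10 draws are then forced to be lime, giving 158 + 10 = 168.

168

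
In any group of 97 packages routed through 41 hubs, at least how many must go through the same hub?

3

If each of the 41 hubs held at most 2, the total would be at most 41 × 2 = 82 < 97, a contradiction.
So at least one holds ⌈97/41⌉ = 3.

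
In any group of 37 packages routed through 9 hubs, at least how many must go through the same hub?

5

If each of the 9 hubs held at most 4, the total would be at most 9 × 4 = 36 < 37, a contradiction.
So at least one holds ⌈37/9⌉ = 5.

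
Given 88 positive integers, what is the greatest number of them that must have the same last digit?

9

The 88 positive integers fall into 10 possible last digits.
If each of the 10 possible last digits held at most 8, the total would be at most 10 × 8 = 80 < 88, a contradiction.
So at least one holds ⌈88/10⌉ = 9.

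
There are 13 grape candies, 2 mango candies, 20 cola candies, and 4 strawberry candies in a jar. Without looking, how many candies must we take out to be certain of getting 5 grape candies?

The worst case draws every non-grape candy first: 2 + 20 + 4 = 26.
The next 5 draws are then forced to be grape, giving 26 + 5 = 31.

31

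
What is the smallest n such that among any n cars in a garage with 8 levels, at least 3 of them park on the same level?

17

There are 8 levels acting as pigeonholes.
With 8 × 2 = 16 cars we could place exactly 2 in each, with no class reaching 3.
One more forces some class to hold 3, so 16 + 1 = 17.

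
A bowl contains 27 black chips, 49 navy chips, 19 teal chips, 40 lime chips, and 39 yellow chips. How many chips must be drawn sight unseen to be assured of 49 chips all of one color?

174

In the worst case we take at most 48 of each color, but all 27 black, all 19 teal, all 40 lime, and all 39 yellow (fewer than 48), giving 27 + 48 + 19 + 40 + 39 = 173.
One more chip then forces some color to 49, so 173 + 1 = 174.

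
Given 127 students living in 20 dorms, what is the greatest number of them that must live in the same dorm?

If each of the 20 dorms held at most 6, the total would be at most 20 × 6 = 120 < 127, a contradiction.
So at least one holds ⌈127/20⌉ = 7.

7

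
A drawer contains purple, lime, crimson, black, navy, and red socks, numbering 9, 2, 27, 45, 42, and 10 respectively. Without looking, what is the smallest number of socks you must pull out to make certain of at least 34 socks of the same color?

Treat the 6 colors as pigeonholes.
In the worst case we take at most 33 of each color, but all 9 purple, all 2 lime, all 27 crimson, and all 10 red (fewer than 33), giving 9 + 2 + 27 + 33 + 33 + 10 = 114.
One more sock then forces some color to 34, so 114 + 1 = 115.

115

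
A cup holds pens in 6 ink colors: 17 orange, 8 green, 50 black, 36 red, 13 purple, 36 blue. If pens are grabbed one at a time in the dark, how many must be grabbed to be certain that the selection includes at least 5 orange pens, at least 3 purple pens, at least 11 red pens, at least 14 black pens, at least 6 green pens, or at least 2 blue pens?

36

Each of the 6 ink colors has its own threshold; avoid all of them simultaneously.
The worst case stops just short of every target: 4 orange, 5 green, 13 black, 10 red, 2 purple, 1 blue — 4 + 5 + 13 + 10 + 2 + 1 = 35 pens.
One more pen must push some ink color to its target, so 35 + 1 = 36.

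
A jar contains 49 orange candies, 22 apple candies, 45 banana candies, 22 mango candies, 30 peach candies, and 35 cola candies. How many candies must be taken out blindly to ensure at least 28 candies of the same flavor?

153

Treat the 6 flavors as pigeonholes.
In the worst case we take at most 27 of each flavor, but all 22 apple and all 22 mango (fewer than 27), giving 27 + 22 + 27 + 22 + 27 + 27 = 152.
One more candy then forces some flavor to 28, so 152 + 1 = 153.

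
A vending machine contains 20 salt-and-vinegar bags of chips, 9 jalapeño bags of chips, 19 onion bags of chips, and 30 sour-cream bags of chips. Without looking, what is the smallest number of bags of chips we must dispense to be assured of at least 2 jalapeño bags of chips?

The worst case draws every non-jalapeño bag of chips first: 20 + 19 + 30 = 69.
The next 2 draws are then forced to be jalapeño, giving 69 + 2 = 71.

71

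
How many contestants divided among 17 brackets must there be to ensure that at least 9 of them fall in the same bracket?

There are 17 brackets acting as pigeonholes.
With 17 × 8 = 136 contestants we could place exactly 8 in each, with no class reaching 9.
One more forces some class to hold 9, so 136 + 1 = 137.

137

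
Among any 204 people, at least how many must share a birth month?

17

The 204 people fall into 12 months of the year.
If each of the 12 months of the year held at most 16, the total would be at most 12 × 16 = 192 < 204, a contradiction.
So at least one holds ⌈204/12⌉ = 17.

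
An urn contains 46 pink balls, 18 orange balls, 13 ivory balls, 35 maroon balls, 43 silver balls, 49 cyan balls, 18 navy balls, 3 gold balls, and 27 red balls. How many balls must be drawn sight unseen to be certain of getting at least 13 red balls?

238

The worst case draws every non-red ball first: 46 + 18 + 13 + 35 + 43 + 49 + 18 + 3 = 225.
The next 13 draws are then forced to be red, giving 225 + 13 = 238.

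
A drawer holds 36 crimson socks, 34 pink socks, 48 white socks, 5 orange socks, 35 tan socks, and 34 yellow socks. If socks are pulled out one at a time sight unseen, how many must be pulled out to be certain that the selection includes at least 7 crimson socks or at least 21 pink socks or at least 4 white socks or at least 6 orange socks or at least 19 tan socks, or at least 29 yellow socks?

81

The worst case stops just short of every target: 6 crimson, 20 pink, 3 white, 5 orange, 18 tan, 28 yellow — 6 + 20 + 3 + 5 + 18 + 28 = 80 socks.
One more sock must push some color to its target, so 80 + 1 = 81.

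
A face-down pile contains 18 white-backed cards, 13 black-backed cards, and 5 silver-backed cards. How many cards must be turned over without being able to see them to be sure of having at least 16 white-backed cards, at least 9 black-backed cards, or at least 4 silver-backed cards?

The worst case stops just short of every target: 15 white-backed, 8 black-backed, 3 silver-backed — 15 + 8 + 3 = 26 cards.
One more card must push some back color to its target, so 26 + 1 = 27.

27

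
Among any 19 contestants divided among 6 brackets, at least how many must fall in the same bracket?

4

If each of the 6 brackets held at most 3, the total would be at most 6 × 3 = 18 < 19, a contradiction.
So at least one holds ⌈19/6⌉ = 4.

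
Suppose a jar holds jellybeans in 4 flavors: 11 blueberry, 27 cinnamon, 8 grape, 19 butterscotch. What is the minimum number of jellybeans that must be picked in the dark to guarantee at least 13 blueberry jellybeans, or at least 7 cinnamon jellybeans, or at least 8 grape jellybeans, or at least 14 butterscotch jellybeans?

38

Each of the 4 flavors has its own threshold; avoid all of them simultaneously.
The worst case stops just short of every target: all 11 blueberry, 6 cinnamon, 7 grape, 13 butterscotch — 11 + 6 + 7 + 13 = 37 jellybeans.
One more jellybean must push some flavor to its target, so 37 + 1 = 38.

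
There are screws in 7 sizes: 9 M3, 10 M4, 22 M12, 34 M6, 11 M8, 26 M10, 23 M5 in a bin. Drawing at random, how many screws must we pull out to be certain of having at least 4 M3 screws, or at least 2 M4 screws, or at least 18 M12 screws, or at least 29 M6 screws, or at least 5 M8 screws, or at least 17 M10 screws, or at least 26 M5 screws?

93

Each of the 7 sizes has its own threshold; avoid all of them simultaneously.
The worst case stops just short of every target: 3 M3, 1 M4, 17 M12, 28 M6, 4 M8, 16 M10, all 23 M5 — 3 + 1 + 17 + 28 + 4 + 16 + 23 = 92 screws.
One more screw must push some size to its target, so 92 + 1 = 93.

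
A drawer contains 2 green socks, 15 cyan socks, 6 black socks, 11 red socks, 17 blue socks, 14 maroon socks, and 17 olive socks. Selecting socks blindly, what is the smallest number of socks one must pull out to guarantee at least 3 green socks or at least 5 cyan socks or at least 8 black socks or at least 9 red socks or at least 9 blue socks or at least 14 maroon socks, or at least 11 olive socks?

52

The worst case stops just short of every target: 2 green, 4 cyan, all 6 black, 8 red, 8 blue, 13 maroon, 10 olive — 2 + 4 + 6 + 8 + 8 + 13 + 10 = 51 socks.
One more sock must push some color to its target, so 51 + 1 = 52.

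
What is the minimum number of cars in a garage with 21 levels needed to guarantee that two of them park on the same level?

22

There are 21 levels acting as pigeonholes.
With 21 cars we could place one in each, avoiding any repeat.
One more forces some class to hold 2, so 21 + 1 = 22.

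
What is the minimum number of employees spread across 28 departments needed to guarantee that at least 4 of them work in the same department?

There are 28 departments acting as pigeonholes.
With 28 × 3 = 84 employees we could place exactly 3 in each, with no class reaching 4.
One more forces some class to hold 4, so 84 + 1 = 85.

85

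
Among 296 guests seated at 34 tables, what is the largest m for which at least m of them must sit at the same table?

9

If each of the 34 tables held at most 8, the total would be at most 34 × 8 = 272 < 296, a contradiction.
So at least one holds ⌈296/34⌉ = 9.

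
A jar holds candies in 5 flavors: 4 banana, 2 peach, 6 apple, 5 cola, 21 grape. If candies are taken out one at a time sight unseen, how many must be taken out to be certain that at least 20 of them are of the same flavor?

37

In the worst case we take at most 19 of each flavor, but all 4 banana, all 2 peach, all 6 apple, and all 5 cola (fewer than 19), giving 4 + 2 + 6 + 5 + 19 = 36.
One more candy then forces some flavor to 20, so 36 + 1 = 37.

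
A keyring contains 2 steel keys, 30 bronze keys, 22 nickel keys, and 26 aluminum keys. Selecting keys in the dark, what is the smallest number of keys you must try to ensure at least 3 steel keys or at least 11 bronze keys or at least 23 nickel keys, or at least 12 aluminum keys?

The worst case stops just short of every target: 2 steel, 10 bronze, 22 nickel, 11 aluminum — 2 + 10 + 22 + 11 = 45 keys.
One more key must push some type to its target, so 45 + 1 = 46.

46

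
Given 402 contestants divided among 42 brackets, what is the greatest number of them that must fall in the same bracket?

The 402 contestants fall into 42 brackets.
If each of the 42 brackets held at most 9, the total would be at most 42 × 9 = 378 < 402, a contradiction.
So at least one holds ⌈402/42⌉ = 10.

10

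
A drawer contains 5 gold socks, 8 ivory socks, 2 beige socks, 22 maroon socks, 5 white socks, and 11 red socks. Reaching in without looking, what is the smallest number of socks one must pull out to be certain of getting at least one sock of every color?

The hardest color to obtain is beige: we could draw every other sock first — 53 − 2 = 51 socks — without a single beige one.
The next draw must be beige, so 51 + 1 = 52.

52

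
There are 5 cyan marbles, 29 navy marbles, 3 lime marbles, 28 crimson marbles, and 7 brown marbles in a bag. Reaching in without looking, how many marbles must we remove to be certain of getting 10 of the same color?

In the worst case we take at most 9 of each color, but all 5 cyan, all 3 lime, and all 7 brown (fewer than 9), giving 5 + 9 + 3 + 9 + 7 = 33.
One more marble then forces some color to 10, so 33 + 1 = 34.

34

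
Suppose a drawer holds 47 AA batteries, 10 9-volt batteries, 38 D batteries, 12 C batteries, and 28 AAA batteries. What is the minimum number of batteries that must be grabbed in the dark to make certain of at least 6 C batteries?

The worst case draws every non-C battery first: 47 + 10 + 38 + 28 = 123.
The next 6 draws are then forced to be C, giving 123 + 6 = 129.

129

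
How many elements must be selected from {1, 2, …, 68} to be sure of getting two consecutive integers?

Partition {1, …, 68} into 34 pairs: {1,2}, {3,4}, …, {67,68}.
Choosing 34 integers — say the 34 even numbers 2, 4, …, 68 — takes one from each pair and avoids the property.
Choosing 35 forces two into the same pair by pigeonhole, and those are consecutive. So 35.

35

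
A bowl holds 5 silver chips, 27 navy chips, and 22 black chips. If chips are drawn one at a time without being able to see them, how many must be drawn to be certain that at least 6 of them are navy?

The worst case draws every non-navy chip first: 5 + 22 = 27.
The next 6 draws are then forced to be navy, giving 27 + 6 = 33.

33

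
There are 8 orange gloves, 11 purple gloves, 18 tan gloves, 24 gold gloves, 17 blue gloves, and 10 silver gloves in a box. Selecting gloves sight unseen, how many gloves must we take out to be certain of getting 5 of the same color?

Treat the 6 colors as pigeonholes.
The worst case takes 4 gloves of each color without reaching 5 of any: 6 × 4 = 24.
The next glove must bring some color to 5, so 24 + 1 = 25.

25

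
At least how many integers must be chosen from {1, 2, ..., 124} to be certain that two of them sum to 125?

Partition {1, …, 124} into 62 pairs: {1,124}, {2,123}, …, {62,63}.
Choosing 62 integers — say the integers 1 through 62 — takes one from each pair and avoids the property.
Choosing 63 forces two into the same pair by pigeonhole, and those sum to 125. So 63.

63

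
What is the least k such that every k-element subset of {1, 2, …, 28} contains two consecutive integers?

Partition {1, …, 28} into 14 pairs: {1,2}, {3,4}, …, {27,28}.
Choosing 14 integers — say the 14 even numbers 2, 4, …, 28 — takes one from each pair and avoids the property.
Choosing 15 forces two into the same pair by pigeonhole, and those are consecutive. So 15.

15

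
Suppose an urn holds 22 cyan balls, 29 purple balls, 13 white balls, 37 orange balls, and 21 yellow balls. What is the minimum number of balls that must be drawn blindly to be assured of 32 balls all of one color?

Treat the 5 colors as pigeonholes.
In the worst case we take at most 31 of each color, but all 22 cyan, all 29 purple, all 13 white, and all 21 yellow (fewer than 31), giving 22 + 29 + 13 + 31 + 21 = 116.
One more ball then forces some color to 32, so 116 + 1 = 117.

117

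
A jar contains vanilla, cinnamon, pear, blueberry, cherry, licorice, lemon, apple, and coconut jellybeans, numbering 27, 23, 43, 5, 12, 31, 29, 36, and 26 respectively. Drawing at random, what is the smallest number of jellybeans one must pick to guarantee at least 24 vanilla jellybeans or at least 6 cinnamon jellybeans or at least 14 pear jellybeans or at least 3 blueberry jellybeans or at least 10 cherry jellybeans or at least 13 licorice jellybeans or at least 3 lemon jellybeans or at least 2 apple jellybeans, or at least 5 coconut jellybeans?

The worst case stops just short of every target: 23 vanilla, 5 cinnamon, 13 pear, 2 blueberry, 9 cherry, 12 licorice, 2 lemon, 1 apple, 4 coconut — 23 + 5 + 13 + 2 + 9 + 12 + 2 + 1 + 4 = 71 jellybeans.
One more jellybean must push some flavor to its target, so 71 + 1 = 72.

72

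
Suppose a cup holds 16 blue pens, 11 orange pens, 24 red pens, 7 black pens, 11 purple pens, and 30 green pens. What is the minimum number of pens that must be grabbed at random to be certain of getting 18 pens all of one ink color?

Treat the 6 ink colors as pigeonholes.
In the worst case we take at most 17 of each ink color, but all 16 blue, all 11 orange, all 7 black, and all 11 purple (fewer than 17), giving 16 + 11 + 17 + 7 + 11 + 17 = 79.
One more pen then forces some ink color to 18, so 79 + 1 = 80.

80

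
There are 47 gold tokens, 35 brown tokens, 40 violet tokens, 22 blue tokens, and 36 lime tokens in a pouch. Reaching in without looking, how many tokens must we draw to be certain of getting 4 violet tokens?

144

The worst case draws every non-violet token first: 47 + 35 + 22 + 36 = 140.
The next 4 draws are then forced to be violet, giving 140 + 4 = 144.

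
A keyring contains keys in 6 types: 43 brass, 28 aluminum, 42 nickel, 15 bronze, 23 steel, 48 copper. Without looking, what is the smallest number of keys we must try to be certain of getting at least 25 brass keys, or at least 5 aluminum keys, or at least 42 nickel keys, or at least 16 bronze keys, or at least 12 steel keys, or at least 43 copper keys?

138

The worst case stops just short of every target: 24 brass, 4 aluminum, 41 nickel, 15 bronze, 11 steel, 42 copper — 24 + 4 + 41 + 15 + 11 + 42 = 137 keys.
One more key must push some type to its target, so 137 + 1 = 138.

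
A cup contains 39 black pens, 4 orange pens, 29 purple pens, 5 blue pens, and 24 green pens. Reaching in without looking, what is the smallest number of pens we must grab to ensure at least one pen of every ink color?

The hardest ink color to obtain is orange: we could draw every other pen first — 101 − 4 = 97 pens — without a single orange one.
The next draw must be orange, so 97 + 1 = 98.

98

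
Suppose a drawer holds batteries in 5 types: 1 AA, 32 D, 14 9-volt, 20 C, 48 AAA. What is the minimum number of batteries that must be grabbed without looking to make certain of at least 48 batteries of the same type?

115

In the worst case we take at most 47 of each type, but all 1 AA, all 32 D, all 14 9-volt, and all 20 C (fewer than 47), giving 1 + 32 + 14 + 20 + 47 = 114.
One more battery then forces some type to 48, so 114 + 1 = 115.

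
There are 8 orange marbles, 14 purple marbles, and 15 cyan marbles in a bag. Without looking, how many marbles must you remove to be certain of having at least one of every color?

The hardest color to obtain is orange: we could draw every other marble first — 37 − 8 = 29 marbles — without a single orange one.
The next draw must be orange, so 29 + 1 = 30.

30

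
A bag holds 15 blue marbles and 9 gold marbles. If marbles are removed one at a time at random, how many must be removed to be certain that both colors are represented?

16

The hardest color to obtain is gold: we could draw every other marble first — 24 − 9 = 15 marbles — without a single gold one.
The next draw must be gold, so 15 + 1 = 16.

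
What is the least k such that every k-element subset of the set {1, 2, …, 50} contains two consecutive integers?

Partition {1, …, 50} into 25 pairs: {1,2}, {3,4}, …, {49,50}.
Choosing 25 integers — say the 25 even numbers 2, 4, …, 50 — takes one from each pair and avoids the property.
Choosing 26 forces two into the same pair by pigeonhole, and those are consecutive. So 26.

26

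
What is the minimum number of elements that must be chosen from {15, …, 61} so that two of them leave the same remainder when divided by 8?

Use the pigeonhole principle on residue classes: group the integers by remainder mod 8; there are 8 residue classes, each nonempty in this range.
Choosing one from each class (8 integers) avoids any shared remainder.
One more choice must repeat a class, so two differ by a multiple of 8. Hence 8 + 1 = 9.

9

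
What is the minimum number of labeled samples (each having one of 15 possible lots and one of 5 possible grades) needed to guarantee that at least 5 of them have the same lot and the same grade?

There are 15 × 5 = 75 (lot, grade) combinations acting as pigeonholes.
With 75 × 4 = 300 labeled samples we could place exactly 4 in each, with no (lot, grade) pair reaching 5.
One more forces some (lot, grade) pair to hold 5, so 300 + 1 = 301.

301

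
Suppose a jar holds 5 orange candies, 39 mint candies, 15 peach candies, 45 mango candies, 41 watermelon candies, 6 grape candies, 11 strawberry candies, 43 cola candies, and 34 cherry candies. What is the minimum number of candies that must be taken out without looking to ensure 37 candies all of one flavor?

216

In the worst case we take at most 36 of each flavor, but all 5 orange, all 15 peach, all 6 grape, all 11 strawberry, and all 34 cherry (fewer than 36), giving 5 + 36 + 15 + 36 + 36 + 6 + 11 + 36 + 34 = 215.
One more candy then forces some flavor to 37, so 215 + 1 = 216.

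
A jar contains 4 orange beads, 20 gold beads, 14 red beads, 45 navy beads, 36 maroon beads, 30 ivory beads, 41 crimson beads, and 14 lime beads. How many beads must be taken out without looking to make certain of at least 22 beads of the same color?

In the worst case we take at most 21 of each color, but all 4 orange, all 20 gold, all 14 red, and all 14 lime (fewer than 21), giving 4 + 20 + 14 + 21 + 21 + 21 + 21 + 14 = 136.
One more bead then forces some color to 22, so 136 + 1 = 137.

137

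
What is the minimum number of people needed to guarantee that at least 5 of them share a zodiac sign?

49

There are 12 zodiac signs acting as pigeonholes.
With 12 × 4 = 48 people we could place exactly 4 in each, with no class reaching 5.
One more forces some class to hold 5, so 48 + 1 = 49.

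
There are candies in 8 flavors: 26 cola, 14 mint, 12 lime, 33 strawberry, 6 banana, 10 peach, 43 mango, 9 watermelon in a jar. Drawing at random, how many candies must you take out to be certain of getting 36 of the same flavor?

146

Treat the 8 flavors as pigeonholes.
In the worst case we take at most 35 of each flavor, but all 26 cola, all 14 mint, all 12 lime, all 33 strawberry, all 6 banana, all 10 peach, and all 9 watermelon (fewer than 35), giving 26 + 14 + 12 + 33 + 6 + 10 + 35 + 9 = 145.
One more candy then forces some flavor to 36, so 145 + 1 = 146.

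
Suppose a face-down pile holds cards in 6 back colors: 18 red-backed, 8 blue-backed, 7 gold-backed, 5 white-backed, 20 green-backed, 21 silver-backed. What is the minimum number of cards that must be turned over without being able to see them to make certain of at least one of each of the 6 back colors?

75

The hardest back color to obtain is white-backed: we could draw every other card first — 79 − 5 = 74 cards — without a single white-backed one.
The next draw must be white-backed, so 74 + 1 = 75.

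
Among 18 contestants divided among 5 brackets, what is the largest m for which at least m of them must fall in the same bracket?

4

If each of the 5 brackets held at most 3, the total would be at most 5 × 3 = 15 < 18, a contradiction.
So at least one holds ⌈18/5⌉ = 4.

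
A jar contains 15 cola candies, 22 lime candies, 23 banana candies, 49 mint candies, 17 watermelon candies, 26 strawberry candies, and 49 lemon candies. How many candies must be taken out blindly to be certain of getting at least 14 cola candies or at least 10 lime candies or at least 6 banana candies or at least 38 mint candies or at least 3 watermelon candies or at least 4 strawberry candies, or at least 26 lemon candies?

95

The worst case stops just short of every target: 13 cola, 9 lime, 5 banana, 37 mint, 2 watermelon, 3 strawberry, 25 lemon — 13 + 9 + 5 + 37 + 2 + 3 + 25 = 94 candies.
One more candy must push some flavor to its target, so 94 + 1 = 95.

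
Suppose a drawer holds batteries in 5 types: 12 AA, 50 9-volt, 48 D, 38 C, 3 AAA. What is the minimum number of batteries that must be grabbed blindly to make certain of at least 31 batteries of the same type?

In the worst case we take at most 30 of each type, but all 12 AA and all 3 AAA (fewer than 30), giving 12 + 30 + 30 + 30 + 3 = 105.
One more battery then forces some type to 31, so 105 + 1 = 106.

106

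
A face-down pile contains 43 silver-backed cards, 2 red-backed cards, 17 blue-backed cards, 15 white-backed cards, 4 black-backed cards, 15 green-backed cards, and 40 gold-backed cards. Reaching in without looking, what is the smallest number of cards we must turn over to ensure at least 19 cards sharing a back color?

90

In the worst case we take at most 18 of each back color, but all 2 red-backed, all 17 blue-backed, all 15 white-backed, all 4 black-backed, and all 15 green-backed (fewer than 18), giving 18 + 2 + 17 + 15 + 4 + 15 + 18 = 89.
One more card then forces some back color to 19, so 89 + 1 = 90.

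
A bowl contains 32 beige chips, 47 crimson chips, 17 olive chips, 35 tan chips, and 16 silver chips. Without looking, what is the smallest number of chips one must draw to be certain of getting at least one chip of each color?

The hardest color to obtain is silver: we could draw every other chip first — 147 − 16 = 131 chips — without a single silver one.
The next draw must be silver, so 131 + 1 = 132.

132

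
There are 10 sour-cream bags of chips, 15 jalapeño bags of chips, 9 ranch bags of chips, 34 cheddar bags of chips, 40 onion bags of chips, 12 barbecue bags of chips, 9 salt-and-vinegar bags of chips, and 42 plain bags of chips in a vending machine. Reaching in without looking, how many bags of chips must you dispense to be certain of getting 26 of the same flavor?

131

In the worst case we take at most 25 of each flavor, but all 10 sour-cream, all 15 jalapeño, all 9 ranch, all 12 barbecue, and all 9 salt-and-vinegar (fewer than 25), giving 10 + 15 + 9 + 25 + 25 + 12 + 9 + 25 = 130.
One more bag of chips then forces some flavor to 26, so 130 + 1 = 131.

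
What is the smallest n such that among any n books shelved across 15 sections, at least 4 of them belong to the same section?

There are 15 sections acting as pigeonholes.
With 15 × 3 = 45 books we could place exactly 3 in each, with no class reaching 4.
One more forces some class to hold 4, so 45 + 1 = 46.

46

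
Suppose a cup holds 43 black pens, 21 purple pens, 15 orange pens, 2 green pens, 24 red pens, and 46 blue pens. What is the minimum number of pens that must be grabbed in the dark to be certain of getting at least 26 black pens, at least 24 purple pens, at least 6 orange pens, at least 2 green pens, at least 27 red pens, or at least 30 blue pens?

The worst case stops just short of every target: 25 black, all 21 purple, 5 orange, 1 green, all 24 red, 29 blue — 25 + 21 + 5 + 1 + 24 + 29 = 105 pens.
One more pen must push some ink color to its target, so 105 + 1 = 106.

106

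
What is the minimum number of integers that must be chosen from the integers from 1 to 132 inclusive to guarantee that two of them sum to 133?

67

Partition {1, …, 132} into 66 pairs: {1,132}, {2,131}, …, {66,67}.
Choosing 66 integers — say the integers 1 through 66 — takes one from each pair and avoids the property.
Choosing 67 forces two into the same pair by pigeonhole, and those sum to 133. So 67.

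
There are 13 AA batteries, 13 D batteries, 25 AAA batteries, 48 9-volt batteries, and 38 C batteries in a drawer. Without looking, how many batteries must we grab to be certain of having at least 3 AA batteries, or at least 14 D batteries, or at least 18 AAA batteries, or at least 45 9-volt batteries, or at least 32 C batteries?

Each of the 5 types has its own threshold; avoid all of them simultaneously.
The worst case stops just short of every target: 2 AA, 13 D, 17 AAA, 44 9-volt, 31 C — 2 + 13 + 17 + 44 + 31 = 107 batteries.
One more battery must push some type to its target, so 107 + 1 = 108.

108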